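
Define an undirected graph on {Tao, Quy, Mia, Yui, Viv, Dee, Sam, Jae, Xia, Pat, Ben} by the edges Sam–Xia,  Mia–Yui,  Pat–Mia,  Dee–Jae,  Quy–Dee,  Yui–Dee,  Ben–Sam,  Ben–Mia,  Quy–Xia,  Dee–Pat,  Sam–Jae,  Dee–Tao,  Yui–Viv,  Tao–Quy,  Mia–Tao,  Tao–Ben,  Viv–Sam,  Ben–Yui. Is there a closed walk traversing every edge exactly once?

No

Degrees: Tao:4, Quy:3, Mia:4, Yui:4, Viv:2, Dee:5, Sam:4, Jae:2, Xia:2, Pat:2, Ben:4
Quy, Dee have odd degree; an Eulerian circuit needs every degree to be even, so none exists.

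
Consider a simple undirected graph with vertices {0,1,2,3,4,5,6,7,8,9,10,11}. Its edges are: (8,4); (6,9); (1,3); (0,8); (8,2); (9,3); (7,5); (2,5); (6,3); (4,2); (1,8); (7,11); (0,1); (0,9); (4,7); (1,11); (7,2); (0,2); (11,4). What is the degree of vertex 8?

Neighbors of 8: 0, 1, 2, 4.

4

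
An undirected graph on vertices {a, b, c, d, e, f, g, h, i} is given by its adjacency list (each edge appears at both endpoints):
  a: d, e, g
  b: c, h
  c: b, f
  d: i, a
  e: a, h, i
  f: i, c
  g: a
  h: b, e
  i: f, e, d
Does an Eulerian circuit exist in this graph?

No

Degrees: a:3, b:2, c:2, d:2, e:3, f:2, g:1, h:2, i:3
a, e, g, i have odd degree; an Eulerian circuit needs every degree to be even, so none exists.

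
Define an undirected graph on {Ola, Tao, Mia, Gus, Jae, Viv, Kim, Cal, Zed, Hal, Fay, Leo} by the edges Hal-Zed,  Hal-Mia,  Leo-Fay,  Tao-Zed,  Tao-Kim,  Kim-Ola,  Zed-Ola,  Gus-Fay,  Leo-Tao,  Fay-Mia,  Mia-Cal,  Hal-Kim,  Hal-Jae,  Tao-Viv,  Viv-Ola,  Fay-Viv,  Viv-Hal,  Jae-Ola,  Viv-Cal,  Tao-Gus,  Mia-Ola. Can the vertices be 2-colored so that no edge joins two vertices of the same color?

Yes

Partition the vertices as {Mia, Gus, Jae, Viv, Kim, Zed, Leo} vs {Ola, Tao, Cal, Hal, Fay}. Each listed edge has one endpoint in each part, so the graph is bipartite.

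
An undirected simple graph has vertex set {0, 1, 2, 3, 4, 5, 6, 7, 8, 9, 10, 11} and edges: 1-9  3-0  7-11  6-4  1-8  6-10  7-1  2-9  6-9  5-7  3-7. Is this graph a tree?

Yes

|V| = 12, |E| = 11.
Connected and |E| = |V| - 1, which characterizes a tree.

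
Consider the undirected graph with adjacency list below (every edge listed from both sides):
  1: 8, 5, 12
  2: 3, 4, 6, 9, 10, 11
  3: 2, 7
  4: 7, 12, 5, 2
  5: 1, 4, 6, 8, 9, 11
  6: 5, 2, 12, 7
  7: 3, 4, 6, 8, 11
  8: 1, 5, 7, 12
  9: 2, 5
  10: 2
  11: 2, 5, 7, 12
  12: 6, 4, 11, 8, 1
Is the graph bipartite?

The cycle 1-8-12-1 has length 3, which is odd, so the graph is not bipartite.

No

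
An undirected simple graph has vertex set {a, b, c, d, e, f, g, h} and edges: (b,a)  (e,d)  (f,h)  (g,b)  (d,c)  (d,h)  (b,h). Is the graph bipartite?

Yes

A valid 2-coloring puts {b, d, f} on one side and {a, c, e, g, h} on the other; every edge crosses between the two sides.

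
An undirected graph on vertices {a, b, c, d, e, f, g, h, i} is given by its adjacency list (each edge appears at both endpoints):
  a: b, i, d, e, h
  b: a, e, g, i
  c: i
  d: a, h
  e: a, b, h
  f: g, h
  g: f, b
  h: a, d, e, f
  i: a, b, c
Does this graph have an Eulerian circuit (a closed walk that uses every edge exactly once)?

No

Degrees: a:5, b:4, c:1, d:2, e:3, f:2, g:2, h:4, i:3
Vertices with odd degree: a, c, e, i. An Eulerian circuit requires all degrees even.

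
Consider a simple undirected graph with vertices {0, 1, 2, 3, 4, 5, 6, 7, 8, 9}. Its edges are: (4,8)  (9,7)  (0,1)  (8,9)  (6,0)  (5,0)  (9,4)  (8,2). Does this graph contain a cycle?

|V| = 10, |E| = 8, number of components = 3.
Since 8 > 10 - 3, a cycle must exist; for instance 8-9-4-8.

Yes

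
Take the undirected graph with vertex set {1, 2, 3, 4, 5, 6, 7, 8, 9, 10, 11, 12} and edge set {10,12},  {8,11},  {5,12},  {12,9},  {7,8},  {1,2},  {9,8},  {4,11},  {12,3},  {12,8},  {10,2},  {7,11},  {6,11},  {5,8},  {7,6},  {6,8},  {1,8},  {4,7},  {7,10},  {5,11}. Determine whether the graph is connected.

A breadth-first search from 1 visits 1, 8, 2, 5, 12, 7, 9, 6, 11, 10, 3, 4 — all 12 vertices — so the graph is connected.

Yes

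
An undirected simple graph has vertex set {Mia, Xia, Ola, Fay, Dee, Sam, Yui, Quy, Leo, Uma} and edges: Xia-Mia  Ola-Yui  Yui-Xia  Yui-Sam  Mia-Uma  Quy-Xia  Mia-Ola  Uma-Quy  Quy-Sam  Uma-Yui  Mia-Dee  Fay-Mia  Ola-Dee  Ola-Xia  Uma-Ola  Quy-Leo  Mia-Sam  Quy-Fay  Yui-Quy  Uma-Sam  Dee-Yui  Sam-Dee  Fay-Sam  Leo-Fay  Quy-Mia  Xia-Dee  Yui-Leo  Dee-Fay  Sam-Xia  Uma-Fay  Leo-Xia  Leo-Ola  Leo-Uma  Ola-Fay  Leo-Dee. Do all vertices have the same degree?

Degrees: Mia:7, Xia:7, Ola:7, Fay:7, Dee:7, Sam:7, Yui:7, Quy:7, Leo:7, Uma:7
Every vertex has degree 7, so the graph is 7-regular.

Yes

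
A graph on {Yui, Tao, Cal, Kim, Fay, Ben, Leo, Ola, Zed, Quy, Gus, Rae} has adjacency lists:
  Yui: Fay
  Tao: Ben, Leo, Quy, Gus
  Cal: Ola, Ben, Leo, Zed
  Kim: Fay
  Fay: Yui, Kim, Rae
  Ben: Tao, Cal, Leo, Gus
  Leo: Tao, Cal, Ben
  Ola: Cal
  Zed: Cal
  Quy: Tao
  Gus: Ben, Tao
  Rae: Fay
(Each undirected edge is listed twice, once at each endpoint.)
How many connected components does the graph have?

2

Component: {Yui, Kim, Fay, Rae}
Component: {Tao, Cal, Ben, Leo, Ola, Zed, Quy, Gus}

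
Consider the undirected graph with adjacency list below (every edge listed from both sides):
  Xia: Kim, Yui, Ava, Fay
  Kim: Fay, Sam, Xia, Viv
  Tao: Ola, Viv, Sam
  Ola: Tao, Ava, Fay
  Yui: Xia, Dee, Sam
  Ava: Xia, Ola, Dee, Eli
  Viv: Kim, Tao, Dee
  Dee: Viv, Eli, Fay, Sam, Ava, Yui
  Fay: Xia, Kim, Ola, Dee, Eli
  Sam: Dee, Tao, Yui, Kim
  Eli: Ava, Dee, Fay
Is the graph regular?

No

Degrees: Xia:4, Kim:4, Tao:3, Ola:3, Yui:3, Ava:4, Viv:3, Dee:6, Fay:5, Sam:4, Eli:3
Degrees are not all equal (e.g. deg(Tao)=3 but deg(Dee)=6); not regular.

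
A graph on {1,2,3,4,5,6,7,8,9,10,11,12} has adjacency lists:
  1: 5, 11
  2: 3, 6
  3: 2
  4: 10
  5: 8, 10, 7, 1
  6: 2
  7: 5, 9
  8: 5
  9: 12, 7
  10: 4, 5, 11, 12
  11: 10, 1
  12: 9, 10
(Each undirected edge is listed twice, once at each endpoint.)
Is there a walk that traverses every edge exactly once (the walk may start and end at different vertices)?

No

Degrees: 1:2, 2:2, 3:1, 4:1, 5:4, 6:1, 7:2, 8:1, 9:2, 10:4, 11:2, 12:2
Odd-degree vertices: 3, 4, 6, 8 (4 total).
An Eulerian trail requires 0 or 2 odd-degree vertices; here there are 4.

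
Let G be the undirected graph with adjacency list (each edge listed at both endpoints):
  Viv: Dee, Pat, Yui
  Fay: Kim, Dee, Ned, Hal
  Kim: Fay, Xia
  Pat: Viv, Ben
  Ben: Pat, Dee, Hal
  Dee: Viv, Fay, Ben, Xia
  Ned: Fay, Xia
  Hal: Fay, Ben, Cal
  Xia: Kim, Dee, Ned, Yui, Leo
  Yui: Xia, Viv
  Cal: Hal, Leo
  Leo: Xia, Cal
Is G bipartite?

Yes

A valid 2-coloring puts {Kim, Pat, Dee, Ned, Hal, Yui, Leo} on one side and {Viv, Fay, Ben, Xia, Cal} on the other; every edge crosses between the two sides.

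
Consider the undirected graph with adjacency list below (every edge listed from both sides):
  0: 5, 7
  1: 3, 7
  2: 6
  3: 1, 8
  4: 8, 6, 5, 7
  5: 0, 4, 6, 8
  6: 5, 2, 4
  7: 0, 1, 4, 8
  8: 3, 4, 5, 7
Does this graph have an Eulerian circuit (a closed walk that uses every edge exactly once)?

Degrees: 0:2, 1:2, 2:1, 3:2, 4:4, 5:4, 6:3, 7:4, 8:4
2, 6 have odd degree; an Eulerian circuit needs every degree to be even, so none exists.

No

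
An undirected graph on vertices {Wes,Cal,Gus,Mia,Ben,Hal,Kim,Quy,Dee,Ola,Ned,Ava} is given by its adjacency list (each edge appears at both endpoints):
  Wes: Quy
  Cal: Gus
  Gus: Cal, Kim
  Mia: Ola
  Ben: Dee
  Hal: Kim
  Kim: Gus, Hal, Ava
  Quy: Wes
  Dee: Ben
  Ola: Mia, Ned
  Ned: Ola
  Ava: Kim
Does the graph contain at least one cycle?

No

|V| = 12, |E| = 8, number of components = 4.
A forest on 12 vertices with 4 components has exactly 8 edges, which matches — so no cycle.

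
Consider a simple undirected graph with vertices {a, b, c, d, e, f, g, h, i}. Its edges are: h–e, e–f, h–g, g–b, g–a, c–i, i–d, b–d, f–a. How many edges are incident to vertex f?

2

Neighbors of f: a, e.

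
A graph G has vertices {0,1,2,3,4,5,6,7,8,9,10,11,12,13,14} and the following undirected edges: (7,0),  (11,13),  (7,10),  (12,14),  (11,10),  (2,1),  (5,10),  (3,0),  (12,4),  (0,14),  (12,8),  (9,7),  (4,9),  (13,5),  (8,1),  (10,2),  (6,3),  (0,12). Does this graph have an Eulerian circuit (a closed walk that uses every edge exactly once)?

No

Degrees: 0:4, 1:2, 2:2, 3:2, 4:2, 5:2, 6:1, 7:3, 8:2, 9:2, 10:4, 11:2, 12:4, 13:2, 14:2
6, 7 have odd degree; an Eulerian circuit needs every degree to be even, so none exists.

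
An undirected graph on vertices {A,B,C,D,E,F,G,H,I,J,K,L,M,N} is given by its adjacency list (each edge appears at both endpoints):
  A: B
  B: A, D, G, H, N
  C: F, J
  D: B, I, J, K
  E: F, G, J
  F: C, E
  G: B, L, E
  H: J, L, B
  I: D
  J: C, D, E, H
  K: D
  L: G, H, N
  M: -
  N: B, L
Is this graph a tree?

No

|V| = 14, |E| = 17.
It splits into 2 components, so it cannot be a tree.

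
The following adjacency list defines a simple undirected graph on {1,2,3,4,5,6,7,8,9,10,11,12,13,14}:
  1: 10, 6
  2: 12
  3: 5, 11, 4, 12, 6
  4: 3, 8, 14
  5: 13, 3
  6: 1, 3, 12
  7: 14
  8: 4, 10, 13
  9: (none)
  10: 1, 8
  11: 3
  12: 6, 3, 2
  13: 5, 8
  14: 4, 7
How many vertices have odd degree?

8

Degrees: 1:2, 2:1, 3:5, 4:3, 5:2, 6:3, 7:1, 8:3, 9:0, 10:2, 11:1, 12:3, 13:2, 14:2
Odd-degree vertices: 2, 3, 4, 6, 7, 8, 11, 12.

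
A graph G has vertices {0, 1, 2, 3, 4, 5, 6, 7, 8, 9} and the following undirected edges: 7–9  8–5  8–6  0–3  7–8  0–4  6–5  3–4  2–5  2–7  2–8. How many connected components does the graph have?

3

Component: {1}
Component: {0, 3, 4}
Component: {2, 5, 6, 7, 8, 9}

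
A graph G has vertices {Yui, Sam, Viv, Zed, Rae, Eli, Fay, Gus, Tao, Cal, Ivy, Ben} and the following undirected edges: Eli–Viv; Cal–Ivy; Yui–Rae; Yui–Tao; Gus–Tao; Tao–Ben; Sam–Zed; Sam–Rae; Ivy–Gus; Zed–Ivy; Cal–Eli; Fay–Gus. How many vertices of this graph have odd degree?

6

Degrees: Yui:2, Sam:2, Viv:1, Zed:2, Rae:2, Eli:2, Fay:1, Gus:3, Tao:3, Cal:2, Ivy:3, Ben:1
Odd-degree vertices: Viv, Fay, Gus, Tao, Ivy, Ben.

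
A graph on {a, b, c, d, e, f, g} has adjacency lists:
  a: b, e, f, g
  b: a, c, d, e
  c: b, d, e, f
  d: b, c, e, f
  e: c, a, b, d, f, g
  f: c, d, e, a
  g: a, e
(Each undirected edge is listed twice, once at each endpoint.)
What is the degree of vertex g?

Neighbors of g: a, e.

2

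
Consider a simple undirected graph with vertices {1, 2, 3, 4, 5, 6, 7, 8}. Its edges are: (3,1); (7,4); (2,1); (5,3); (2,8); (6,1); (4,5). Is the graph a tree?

Yes

The graph has 8 vertices and 7 edges.
Connected and |E| = |V| - 1, which characterizes a tree.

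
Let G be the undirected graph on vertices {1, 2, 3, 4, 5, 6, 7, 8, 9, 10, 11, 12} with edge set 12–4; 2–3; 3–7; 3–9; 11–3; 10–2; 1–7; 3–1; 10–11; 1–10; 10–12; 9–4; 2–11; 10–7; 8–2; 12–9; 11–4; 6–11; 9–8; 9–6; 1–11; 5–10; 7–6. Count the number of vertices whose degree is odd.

Degrees: 1:4, 2:4, 3:5, 4:3, 5:1, 6:3, 7:4, 8:2, 9:5, 10:6, 11:6, 12:3
Odd-degree vertices: 3, 4, 5, 6, 9, 12.

6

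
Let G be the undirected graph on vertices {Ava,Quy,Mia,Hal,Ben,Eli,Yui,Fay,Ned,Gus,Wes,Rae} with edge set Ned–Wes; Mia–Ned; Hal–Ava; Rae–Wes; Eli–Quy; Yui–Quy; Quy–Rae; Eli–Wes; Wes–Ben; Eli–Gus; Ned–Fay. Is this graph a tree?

|V| = 12, |E| = 11.
It splits into 2 components, so it cannot be a tree.

No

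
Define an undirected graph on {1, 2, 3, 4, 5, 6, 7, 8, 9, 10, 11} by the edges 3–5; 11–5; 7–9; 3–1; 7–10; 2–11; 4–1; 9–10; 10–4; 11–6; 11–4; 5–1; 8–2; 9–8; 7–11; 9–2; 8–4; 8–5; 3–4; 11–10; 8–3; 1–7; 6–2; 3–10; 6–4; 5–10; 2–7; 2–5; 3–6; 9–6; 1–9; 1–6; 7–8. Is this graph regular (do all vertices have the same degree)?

Yes

Degrees: 1:6, 2:6, 3:6, 4:6, 5:6, 6:6, 7:6, 8:6, 9:6, 10:6, 11:6
Every vertex has degree 6, so the graph is 6-regular.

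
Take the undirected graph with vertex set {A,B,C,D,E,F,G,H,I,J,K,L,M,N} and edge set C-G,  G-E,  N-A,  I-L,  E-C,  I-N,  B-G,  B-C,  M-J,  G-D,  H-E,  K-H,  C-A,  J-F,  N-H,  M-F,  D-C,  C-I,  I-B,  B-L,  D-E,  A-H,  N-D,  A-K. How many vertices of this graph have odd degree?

Degrees: A:4, B:4, C:6, D:4, E:4, F:2, G:4, H:4, I:4, J:2, K:2, L:2, M:2, N:4
Odd-degree vertices: none.

0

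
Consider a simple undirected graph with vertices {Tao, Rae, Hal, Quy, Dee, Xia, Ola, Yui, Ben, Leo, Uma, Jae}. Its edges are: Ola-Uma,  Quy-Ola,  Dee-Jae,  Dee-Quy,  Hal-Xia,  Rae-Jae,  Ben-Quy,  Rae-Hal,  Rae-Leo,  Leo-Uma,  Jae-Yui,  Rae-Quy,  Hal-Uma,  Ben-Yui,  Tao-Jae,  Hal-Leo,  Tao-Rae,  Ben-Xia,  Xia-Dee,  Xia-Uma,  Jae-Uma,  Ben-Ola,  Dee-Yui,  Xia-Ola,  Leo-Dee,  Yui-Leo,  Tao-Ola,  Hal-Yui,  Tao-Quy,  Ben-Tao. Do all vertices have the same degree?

Yes

Degrees: Tao:5, Rae:5, Hal:5, Quy:5, Dee:5, Xia:5, Ola:5, Yui:5, Ben:5, Leo:5, Uma:5, Jae:5
Every vertex has degree 5, so the graph is 5-regular.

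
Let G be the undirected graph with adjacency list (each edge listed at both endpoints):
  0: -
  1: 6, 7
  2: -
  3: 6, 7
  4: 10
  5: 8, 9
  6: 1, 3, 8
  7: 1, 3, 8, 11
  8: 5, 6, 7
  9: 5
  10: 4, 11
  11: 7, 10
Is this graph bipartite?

Yes

Partition the vertices as {0, 2, 5, 6, 7, 10} vs {1, 3, 4, 8, 9, 11}. Each listed edge has one endpoint in each part, so the graph is bipartite.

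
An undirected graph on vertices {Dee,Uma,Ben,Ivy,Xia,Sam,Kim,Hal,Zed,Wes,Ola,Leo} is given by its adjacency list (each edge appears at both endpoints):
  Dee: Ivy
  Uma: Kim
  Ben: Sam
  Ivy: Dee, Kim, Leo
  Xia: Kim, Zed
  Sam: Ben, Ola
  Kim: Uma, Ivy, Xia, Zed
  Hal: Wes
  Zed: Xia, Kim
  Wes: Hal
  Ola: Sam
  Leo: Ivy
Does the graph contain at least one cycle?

Yes

The graph has 12 vertices, 10 edges, and 3 connected components.
Since 10 > 12 - 3, a cycle must exist; for instance Kim-Zed-Xia-Kim.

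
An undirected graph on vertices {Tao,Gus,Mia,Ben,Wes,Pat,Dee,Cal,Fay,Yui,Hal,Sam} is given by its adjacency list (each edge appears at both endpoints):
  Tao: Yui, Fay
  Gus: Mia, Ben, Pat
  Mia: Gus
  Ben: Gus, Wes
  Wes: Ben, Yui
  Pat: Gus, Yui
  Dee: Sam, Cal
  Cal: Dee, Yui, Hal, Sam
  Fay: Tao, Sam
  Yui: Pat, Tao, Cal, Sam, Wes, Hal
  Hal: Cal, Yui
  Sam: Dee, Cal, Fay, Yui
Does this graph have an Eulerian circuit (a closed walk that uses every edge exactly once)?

Degrees: Tao:2, Gus:3, Mia:1, Ben:2, Wes:2, Pat:2, Dee:2, Cal:4, Fay:2, Yui:6, Hal:2, Sam:4
Vertices with odd degree: Gus, Mia. An Eulerian circuit requires all degrees even.

No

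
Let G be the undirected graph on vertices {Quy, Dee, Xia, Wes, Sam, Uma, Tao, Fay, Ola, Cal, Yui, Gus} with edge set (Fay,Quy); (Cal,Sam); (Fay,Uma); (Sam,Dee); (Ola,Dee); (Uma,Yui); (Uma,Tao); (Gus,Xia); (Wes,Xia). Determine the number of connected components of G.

3

Component: {Xia, Wes, Gus}
Component: {Dee, Sam, Ola, Cal}
Component: {Quy, Uma, Tao, Fay, Yui}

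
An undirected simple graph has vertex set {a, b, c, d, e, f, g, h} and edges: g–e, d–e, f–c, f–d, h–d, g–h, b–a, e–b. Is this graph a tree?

No

The graph has 8 vertices and 8 edges.
A tree on 8 vertices has exactly 7 edges; this graph has 8, so it contains a cycle and is not a tree.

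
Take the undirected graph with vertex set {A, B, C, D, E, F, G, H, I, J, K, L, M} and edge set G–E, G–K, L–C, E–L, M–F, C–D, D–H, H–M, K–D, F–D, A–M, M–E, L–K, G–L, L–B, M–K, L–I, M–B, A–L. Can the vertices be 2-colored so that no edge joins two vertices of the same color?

No

The cycle E-G-L-E has length 3, which is odd, so the graph is not bipartite.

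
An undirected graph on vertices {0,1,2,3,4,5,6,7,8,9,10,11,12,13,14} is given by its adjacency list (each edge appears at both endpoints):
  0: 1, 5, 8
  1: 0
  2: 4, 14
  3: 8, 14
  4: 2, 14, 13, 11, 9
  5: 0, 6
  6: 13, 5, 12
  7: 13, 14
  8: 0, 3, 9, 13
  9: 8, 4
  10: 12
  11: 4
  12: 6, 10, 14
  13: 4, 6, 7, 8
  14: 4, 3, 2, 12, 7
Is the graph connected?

Starting from 0 and exploring outward reaches every vertex (0, 8, 5, 1, 13, 9, 3, 6, 7, 4, 14, 12, 11, 2, 10); the graph is connected.

Yes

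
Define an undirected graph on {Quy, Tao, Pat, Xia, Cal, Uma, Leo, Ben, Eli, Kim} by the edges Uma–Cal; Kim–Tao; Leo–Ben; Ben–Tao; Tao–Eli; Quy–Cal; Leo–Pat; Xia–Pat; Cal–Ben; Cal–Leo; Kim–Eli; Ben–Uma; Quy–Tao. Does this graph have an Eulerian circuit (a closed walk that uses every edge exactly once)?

No

Degrees: Quy:2, Tao:4, Pat:2, Xia:1, Cal:4, Uma:2, Leo:3, Ben:4, Eli:2, Kim:2
Vertices with odd degree: Xia, Leo. An Eulerian circuit requires all degrees even.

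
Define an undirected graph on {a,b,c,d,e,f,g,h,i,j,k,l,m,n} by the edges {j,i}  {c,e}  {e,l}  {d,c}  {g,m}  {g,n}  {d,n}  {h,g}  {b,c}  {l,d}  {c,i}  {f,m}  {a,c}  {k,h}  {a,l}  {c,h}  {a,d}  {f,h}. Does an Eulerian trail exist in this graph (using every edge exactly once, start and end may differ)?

Degrees: a:3, b:1, c:6, d:4, e:2, f:2, g:3, h:4, i:2, j:1, k:1, l:3, m:2, n:2
Odd-degree vertices: a, b, g, j, k, l (6 total).
With 6 odd-degree vertices (more than two), no single trail can use every edge.

No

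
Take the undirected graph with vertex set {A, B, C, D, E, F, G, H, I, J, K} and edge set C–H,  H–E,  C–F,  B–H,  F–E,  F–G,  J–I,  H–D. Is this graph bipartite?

Yes

Partition the vertices as {A, F, H, J, K} vs {B, C, D, E, G, I}. Each listed edge has one endpoint in each part, so the graph is bipartite.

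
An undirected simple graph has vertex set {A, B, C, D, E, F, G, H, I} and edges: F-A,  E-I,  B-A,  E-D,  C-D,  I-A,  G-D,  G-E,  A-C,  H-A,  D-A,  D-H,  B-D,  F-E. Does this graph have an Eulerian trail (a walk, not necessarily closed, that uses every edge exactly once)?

Yes

Degrees: A:6, B:2, C:2, D:6, E:4, F:2, G:2, H:2, I:2
Odd-degree vertices: none (0 total).
The non-isolated vertices are connected and exactly 0 have odd degree, so an Eulerian trail exists.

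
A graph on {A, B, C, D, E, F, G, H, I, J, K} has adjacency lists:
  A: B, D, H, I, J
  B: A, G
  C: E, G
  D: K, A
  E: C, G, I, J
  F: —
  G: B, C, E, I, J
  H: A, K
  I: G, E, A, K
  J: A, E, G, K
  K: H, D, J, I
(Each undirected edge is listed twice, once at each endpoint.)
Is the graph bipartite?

No

The cycle E-G-J-E has length 3, which is odd, so the graph is not bipartite.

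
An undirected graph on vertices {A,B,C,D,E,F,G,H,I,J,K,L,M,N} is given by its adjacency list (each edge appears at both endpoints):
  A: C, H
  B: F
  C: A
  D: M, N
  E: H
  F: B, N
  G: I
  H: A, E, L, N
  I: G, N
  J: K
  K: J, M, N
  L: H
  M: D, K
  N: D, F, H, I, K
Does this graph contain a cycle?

The graph has 14 vertices, 14 edges, and 1 connected component.
Since 14 > 14 - 1, a cycle must exist; for instance N-K-M-D-N.

Yes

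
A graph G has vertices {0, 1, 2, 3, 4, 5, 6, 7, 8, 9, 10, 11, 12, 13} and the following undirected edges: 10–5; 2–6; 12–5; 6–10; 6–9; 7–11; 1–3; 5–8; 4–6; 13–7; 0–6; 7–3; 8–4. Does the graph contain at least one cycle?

The graph has 14 vertices, 13 edges, and 2 connected components.
One cycle is 6-4-8-5-10-6.

Yes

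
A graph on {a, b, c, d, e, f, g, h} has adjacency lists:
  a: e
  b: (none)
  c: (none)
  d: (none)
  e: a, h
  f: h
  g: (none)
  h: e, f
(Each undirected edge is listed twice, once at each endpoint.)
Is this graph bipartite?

Yes

A valid 2-coloring puts {b, c, d, e, f, g} on one side and {a, h} on the other; every edge crosses between the two sides.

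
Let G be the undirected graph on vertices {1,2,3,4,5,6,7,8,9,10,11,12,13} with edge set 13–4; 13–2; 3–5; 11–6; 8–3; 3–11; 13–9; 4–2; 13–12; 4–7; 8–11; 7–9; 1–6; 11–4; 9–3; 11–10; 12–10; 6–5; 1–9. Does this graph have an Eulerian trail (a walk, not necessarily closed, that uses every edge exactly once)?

Yes

Degrees: 1:2, 2:2, 3:4, 4:4, 5:2, 6:3, 7:2, 8:2, 9:4, 10:2, 11:5, 12:2, 13:4
Odd-degree vertices: 6, 11 (2 total).
The non-isolated vertices are connected and exactly 2 have odd degree, so an Eulerian trail exists (from 6 to 11).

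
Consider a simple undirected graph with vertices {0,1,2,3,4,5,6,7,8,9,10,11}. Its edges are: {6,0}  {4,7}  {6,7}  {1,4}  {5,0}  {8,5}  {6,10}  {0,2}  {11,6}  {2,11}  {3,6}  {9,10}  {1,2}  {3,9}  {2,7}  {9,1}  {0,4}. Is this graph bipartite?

Color {2, 4, 5, 6, 9} black and {0, 1, 3, 7, 8, 10, 11} white. No edge joins two same-colored vertices, so the graph is bipartite.

Yes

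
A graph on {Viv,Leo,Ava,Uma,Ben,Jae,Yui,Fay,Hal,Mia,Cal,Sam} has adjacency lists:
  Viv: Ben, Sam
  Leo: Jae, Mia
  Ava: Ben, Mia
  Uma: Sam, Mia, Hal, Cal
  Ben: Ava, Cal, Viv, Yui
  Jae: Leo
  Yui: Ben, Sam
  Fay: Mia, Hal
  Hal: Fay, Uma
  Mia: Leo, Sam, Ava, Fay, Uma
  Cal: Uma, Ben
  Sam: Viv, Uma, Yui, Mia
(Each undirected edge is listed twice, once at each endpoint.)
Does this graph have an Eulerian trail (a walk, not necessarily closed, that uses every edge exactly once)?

Degrees: Viv:2, Leo:2, Ava:2, Uma:4, Ben:4, Jae:1, Yui:2, Fay:2, Hal:2, Mia:5, Cal:2, Sam:4
Odd-degree vertices: Jae, Mia (2 total).
The non-isolated vertices are connected and exactly 2 have odd degree, so an Eulerian trail exists (from Jae to Mia).

Yes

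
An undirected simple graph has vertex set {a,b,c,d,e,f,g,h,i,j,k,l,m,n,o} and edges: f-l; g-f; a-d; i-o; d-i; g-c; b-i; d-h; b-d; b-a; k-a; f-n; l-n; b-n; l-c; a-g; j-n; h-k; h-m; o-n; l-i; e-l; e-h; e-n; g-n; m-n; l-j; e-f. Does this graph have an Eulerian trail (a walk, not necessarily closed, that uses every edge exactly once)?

Degrees: a:4, b:4, c:2, d:4, e:4, f:4, g:4, h:4, i:4, j:2, k:2, l:6, m:2, n:8, o:2
Odd-degree vertices: none (0 total).
With 0 odd-degree vertices and all edges in one connected piece, an Eulerian trail exists.

Yes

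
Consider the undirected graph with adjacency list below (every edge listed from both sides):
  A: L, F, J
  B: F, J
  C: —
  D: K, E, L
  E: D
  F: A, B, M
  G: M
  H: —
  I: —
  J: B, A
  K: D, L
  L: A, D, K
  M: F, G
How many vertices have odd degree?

6

Degrees: A:3, B:2, C:0, D:3, E:1, F:3, G:1, H:0, I:0, J:2, K:2, L:3, M:2
Odd-degree vertices: A, D, E, F, G, L.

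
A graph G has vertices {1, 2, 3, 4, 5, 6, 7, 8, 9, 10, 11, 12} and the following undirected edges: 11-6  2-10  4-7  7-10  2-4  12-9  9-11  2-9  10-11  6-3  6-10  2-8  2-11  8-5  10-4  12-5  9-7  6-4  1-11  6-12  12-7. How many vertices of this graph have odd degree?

Degrees: 1:1, 2:5, 3:1, 4:4, 5:2, 6:5, 7:4, 8:2, 9:4, 10:5, 11:5, 12:4
Odd-degree vertices: 1, 2, 3, 6, 10, 11.

6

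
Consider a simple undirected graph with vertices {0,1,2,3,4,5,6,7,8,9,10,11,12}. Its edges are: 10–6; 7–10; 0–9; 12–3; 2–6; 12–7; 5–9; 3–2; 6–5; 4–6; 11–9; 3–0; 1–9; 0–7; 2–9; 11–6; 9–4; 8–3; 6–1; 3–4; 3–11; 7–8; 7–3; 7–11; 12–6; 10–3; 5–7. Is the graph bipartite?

No

3-7-12-3 is an odd cycle (length 3), and a bipartite graph can contain only even cycles.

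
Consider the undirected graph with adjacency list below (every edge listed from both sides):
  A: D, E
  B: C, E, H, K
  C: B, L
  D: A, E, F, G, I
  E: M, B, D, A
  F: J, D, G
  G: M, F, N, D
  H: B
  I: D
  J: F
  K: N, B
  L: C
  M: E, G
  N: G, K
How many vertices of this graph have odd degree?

Degrees: A:2, B:4, C:2, D:5, E:4, F:3, G:4, H:1, I:1, J:1, K:2, L:1, M:2, N:2
Odd-degree vertices: D, F, H, I, J, L.

6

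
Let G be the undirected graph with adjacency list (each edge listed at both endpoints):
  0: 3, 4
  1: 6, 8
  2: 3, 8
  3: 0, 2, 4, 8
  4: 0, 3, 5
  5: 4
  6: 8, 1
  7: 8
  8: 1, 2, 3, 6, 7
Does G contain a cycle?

|V| = 9, |E| = 11, number of components = 1.
One cycle is 8-1-6-8.

Yes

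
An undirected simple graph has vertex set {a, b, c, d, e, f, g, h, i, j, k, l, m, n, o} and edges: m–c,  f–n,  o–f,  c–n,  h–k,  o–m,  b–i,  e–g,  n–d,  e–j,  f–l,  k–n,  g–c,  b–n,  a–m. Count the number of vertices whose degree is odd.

10

Degrees: a:1, b:2, c:3, d:1, e:2, f:3, g:2, h:1, i:1, j:1, k:2, l:1, m:3, n:5, o:2
Odd-degree vertices: a, c, d, f, h, i, j, l, m, n.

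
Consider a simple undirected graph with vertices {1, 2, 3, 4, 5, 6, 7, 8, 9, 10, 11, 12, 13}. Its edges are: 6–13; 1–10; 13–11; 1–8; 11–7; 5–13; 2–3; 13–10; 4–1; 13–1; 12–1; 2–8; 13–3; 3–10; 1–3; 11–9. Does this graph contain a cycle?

Yes

|V| = 13, |E| = 16, number of components = 1.
Since 16 > 13 - 1, a cycle must exist; for instance 1-10-13-3-2-8-1.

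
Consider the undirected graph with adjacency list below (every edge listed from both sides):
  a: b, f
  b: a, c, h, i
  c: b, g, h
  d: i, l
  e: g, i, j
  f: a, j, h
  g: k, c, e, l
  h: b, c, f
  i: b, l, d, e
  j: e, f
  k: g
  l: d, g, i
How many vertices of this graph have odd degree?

6

Degrees: a:2, b:4, c:3, d:2, e:3, f:3, g:4, h:3, i:4, j:2, k:1, l:3
Odd-degree vertices: c, e, f, h, k, l.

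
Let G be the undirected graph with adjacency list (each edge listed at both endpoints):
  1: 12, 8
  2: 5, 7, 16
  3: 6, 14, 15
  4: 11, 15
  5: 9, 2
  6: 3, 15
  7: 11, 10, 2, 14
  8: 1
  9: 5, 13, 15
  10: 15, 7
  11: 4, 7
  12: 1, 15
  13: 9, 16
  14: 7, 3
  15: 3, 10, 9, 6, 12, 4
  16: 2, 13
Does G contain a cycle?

The graph has 16 vertices, 20 edges, and 1 connected component.
Since 20 > 16 - 1, a cycle must exist; for instance 15-9-13-16-2-7-10-15.

Yes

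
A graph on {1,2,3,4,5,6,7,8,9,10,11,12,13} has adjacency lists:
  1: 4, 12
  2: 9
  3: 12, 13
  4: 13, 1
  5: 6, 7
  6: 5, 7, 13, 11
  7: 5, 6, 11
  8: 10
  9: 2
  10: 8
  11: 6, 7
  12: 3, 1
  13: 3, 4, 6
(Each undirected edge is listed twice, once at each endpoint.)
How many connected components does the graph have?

3

Component: {2, 9}
Component: {8, 10}
Component: {1, 3, 4, 5, 6, 7, 11, 12, 13}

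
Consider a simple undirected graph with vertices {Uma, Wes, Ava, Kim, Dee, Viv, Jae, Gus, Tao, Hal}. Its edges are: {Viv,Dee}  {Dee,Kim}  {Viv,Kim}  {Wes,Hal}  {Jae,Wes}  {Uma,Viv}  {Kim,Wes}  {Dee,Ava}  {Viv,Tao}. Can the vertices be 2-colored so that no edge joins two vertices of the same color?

No

The cycle Dee-Viv-Kim-Dee has length 3, which is odd, so the graph is not bipartite.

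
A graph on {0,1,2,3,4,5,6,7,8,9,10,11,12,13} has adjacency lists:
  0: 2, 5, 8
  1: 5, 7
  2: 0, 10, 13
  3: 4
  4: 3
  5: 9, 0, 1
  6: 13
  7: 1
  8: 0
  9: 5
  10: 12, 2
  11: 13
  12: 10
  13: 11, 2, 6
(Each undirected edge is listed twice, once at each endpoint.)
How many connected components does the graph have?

2

Component: {3, 4}
Component: {0, 1, 2, 5, 6, 7, 8, 9, 10, 11, 12, 13}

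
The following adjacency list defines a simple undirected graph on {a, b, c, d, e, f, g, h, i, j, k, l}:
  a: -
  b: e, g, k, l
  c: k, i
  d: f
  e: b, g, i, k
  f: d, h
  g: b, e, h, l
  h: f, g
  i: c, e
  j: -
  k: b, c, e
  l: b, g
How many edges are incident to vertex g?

Neighbors of g: b, e, h, l.

4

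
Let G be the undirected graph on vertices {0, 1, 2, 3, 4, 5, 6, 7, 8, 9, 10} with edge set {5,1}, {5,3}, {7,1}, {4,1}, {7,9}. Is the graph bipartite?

Yes

Partition the vertices as {0, 2, 4, 5, 6, 7, 8, 10} vs {1, 3, 9}. Each listed edge has one endpoint in each part, so the graph is bipartite.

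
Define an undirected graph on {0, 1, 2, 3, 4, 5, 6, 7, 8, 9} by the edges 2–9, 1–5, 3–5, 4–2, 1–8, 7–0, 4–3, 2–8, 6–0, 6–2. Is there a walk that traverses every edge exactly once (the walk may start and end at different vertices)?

Degrees: 0:2, 1:2, 2:4, 3:2, 4:2, 5:2, 6:2, 7:1, 8:2, 9:1
Odd-degree vertices: 7, 9 (2 total).
With 2 odd-degree vertices and all edges in one connected piece, an Eulerian trail exists (from 7 to 9).

Yes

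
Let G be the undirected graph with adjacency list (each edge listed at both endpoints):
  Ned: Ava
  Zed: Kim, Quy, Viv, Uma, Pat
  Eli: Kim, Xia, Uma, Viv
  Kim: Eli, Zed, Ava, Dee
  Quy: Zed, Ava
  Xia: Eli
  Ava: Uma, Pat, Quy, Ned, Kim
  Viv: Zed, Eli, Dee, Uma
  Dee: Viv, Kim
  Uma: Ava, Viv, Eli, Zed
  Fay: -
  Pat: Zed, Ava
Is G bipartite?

The cycle Uma-Viv-Zed-Uma has length 3, which is odd, so the graph is not bipartite.

No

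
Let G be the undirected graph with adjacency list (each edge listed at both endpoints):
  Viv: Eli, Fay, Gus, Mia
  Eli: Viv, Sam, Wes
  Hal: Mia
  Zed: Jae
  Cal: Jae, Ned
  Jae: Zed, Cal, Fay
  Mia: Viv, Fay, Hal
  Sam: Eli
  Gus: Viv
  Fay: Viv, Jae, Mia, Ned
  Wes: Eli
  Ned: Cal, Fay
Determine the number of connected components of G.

Component: {Viv, Eli, Hal, Zed, Cal, Jae, Mia, Sam, Gus, Fay, Wes, Ned}

1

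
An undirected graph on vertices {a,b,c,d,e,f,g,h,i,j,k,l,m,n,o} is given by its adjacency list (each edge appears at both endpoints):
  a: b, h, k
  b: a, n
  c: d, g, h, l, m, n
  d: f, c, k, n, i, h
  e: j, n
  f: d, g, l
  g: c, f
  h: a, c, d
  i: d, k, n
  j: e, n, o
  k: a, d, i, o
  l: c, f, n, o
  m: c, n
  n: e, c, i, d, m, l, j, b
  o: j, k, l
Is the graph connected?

Yes

Starting from a and exploring outward reaches every vertex (a, h, b, k, d, c, n, i, o, f, m, g, l, j, e); the graph is connected.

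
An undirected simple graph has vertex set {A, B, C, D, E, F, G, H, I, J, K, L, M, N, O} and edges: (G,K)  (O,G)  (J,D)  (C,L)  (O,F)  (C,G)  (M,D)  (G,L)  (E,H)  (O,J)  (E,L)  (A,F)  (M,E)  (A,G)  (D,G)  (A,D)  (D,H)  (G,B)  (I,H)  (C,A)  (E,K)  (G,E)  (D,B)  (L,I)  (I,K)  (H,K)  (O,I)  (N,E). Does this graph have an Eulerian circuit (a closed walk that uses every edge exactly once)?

No

Degrees: A:4, B:2, C:3, D:6, E:6, F:2, G:8, H:4, I:4, J:2, K:4, L:4, M:2, N:1, O:4
Vertices with odd degree: C, N. An Eulerian circuit requires all degrees even.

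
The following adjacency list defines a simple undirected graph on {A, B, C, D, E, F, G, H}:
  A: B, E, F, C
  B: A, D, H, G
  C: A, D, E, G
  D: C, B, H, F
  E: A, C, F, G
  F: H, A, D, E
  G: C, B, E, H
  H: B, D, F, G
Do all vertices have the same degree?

Degrees: A:4, B:4, C:4, D:4, E:4, F:4, G:4, H:4
All degrees equal 4; the graph is regular.

Yes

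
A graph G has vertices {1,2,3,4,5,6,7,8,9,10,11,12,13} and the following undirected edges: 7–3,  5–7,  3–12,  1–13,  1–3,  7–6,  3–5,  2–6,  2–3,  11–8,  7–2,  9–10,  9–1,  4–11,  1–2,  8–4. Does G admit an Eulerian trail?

Degrees: 1:4, 2:4, 3:5, 4:2, 5:2, 6:2, 7:4, 8:2, 9:2, 10:1, 11:2, 12:1, 13:1
Odd-degree vertices: 3, 10, 12, 13 (4 total).
An Eulerian trail requires 0 or 2 odd-degree vertices; here there are 4.

No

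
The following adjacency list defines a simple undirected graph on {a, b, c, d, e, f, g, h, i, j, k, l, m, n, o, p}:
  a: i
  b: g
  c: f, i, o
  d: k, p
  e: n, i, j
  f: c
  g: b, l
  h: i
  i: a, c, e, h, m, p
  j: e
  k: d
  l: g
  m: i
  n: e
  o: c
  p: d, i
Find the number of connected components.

Component: {b, g, l}
Component: {a, c, d, e, f, h, i, j, k, m, n, o, p}

2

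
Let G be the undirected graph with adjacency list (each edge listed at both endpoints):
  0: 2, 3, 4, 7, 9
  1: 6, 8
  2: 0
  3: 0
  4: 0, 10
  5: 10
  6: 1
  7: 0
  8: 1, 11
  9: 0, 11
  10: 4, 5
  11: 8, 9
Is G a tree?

Yes

|V| = 12, |E| = 11.
Connected and |E| = |V| - 1, which characterizes a tree.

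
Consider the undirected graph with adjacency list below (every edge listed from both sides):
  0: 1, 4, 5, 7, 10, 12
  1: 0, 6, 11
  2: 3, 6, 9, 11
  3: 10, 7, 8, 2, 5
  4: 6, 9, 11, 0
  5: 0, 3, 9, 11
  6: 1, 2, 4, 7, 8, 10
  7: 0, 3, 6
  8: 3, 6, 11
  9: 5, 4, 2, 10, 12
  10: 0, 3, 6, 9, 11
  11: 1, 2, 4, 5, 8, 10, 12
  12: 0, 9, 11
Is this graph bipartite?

Yes

Color {1, 2, 4, 5, 7, 8, 10, 12} black and {0, 3, 6, 9, 11} white. No edge joins two same-colored vertices, so the graph is bipartite.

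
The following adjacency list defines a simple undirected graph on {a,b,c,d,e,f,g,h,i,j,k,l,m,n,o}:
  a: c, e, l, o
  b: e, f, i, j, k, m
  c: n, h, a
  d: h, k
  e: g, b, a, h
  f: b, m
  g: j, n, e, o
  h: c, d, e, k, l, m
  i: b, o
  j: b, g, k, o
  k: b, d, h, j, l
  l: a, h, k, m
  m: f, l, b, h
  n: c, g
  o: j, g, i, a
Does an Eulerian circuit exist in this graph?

No

Degrees: a:4, b:6, c:3, d:2, e:4, f:2, g:4, h:6, i:2, j:4, k:5, l:4, m:4, n:2, o:4
Vertices with odd degree: c, k. An Eulerian circuit requires all degrees even.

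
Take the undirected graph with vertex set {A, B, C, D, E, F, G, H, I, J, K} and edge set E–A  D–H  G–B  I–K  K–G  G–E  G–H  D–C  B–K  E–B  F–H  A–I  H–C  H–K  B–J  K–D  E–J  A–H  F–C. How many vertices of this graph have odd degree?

4

Degrees: A:3, B:4, C:3, D:3, E:4, F:2, G:4, H:6, I:2, J:2, K:5
Odd-degree vertices: A, C, D, K.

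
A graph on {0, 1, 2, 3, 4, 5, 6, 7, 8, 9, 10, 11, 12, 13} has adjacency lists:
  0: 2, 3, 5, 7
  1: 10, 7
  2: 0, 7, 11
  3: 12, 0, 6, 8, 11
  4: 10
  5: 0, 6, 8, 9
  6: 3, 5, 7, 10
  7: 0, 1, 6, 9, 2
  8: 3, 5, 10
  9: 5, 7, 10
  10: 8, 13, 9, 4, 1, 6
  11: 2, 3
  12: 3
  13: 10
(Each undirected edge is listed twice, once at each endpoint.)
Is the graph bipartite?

No

0-2-7-0 is an odd cycle (length 3), and a bipartite graph can contain only even cycles.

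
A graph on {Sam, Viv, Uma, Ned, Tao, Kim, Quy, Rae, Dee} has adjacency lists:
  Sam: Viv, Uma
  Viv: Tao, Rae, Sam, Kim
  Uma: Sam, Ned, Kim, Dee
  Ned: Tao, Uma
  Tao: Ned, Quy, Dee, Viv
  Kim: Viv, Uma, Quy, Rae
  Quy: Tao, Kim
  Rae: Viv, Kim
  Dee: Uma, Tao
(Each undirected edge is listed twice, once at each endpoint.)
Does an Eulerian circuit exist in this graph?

Yes

Degrees: Sam:2, Viv:4, Uma:4, Ned:2, Tao:4, Kim:4, Quy:2, Rae:2, Dee:2
All degrees are even and the non-isolated vertices are connected — an Eulerian circuit exists.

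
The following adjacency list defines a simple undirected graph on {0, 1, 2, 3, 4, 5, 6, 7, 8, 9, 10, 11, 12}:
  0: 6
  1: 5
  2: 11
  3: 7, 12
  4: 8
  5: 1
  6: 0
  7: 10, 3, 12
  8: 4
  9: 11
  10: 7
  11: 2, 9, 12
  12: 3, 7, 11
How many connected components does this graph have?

Component: {0, 6}
Component: {1, 5}
Component: {4, 8}
Component: {2, 3, 7, 9, 10, 11, 12}

4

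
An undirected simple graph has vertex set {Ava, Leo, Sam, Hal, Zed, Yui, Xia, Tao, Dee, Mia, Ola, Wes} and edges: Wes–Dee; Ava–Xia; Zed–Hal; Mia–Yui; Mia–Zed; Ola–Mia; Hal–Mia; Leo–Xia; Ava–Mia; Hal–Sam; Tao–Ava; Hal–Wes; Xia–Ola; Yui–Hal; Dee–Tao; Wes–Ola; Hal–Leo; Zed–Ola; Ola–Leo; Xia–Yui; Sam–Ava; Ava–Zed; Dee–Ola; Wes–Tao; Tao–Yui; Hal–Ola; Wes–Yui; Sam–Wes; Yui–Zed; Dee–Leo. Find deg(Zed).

5

Neighbors of Zed: Ava, Hal, Yui, Mia, Ola.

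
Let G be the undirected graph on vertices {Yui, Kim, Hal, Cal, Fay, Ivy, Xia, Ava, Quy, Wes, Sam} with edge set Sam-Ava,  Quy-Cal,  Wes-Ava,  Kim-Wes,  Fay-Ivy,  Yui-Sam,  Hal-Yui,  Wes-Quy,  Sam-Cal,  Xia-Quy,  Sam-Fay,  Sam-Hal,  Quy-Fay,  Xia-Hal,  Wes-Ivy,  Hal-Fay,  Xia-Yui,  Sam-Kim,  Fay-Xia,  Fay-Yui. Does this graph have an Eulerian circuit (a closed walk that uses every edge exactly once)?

Degrees: Yui:4, Kim:2, Hal:4, Cal:2, Fay:6, Ivy:2, Xia:4, Ava:2, Quy:4, Wes:4, Sam:6
All degrees are even and the non-isolated vertices are connected — an Eulerian circuit exists.

Yes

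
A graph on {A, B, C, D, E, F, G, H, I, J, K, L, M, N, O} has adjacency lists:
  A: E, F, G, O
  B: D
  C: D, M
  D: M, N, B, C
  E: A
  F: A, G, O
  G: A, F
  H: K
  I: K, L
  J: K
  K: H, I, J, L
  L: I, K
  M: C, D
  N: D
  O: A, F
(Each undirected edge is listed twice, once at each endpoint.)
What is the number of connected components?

3

Component: {A, E, F, G, O}
Component: {B, C, D, M, N}
Component: {H, I, J, K, L}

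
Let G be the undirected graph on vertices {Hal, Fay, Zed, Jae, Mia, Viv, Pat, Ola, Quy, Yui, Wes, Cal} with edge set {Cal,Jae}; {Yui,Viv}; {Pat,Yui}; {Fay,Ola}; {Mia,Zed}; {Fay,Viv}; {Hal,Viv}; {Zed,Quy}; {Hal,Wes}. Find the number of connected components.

3

Component: {Jae, Cal}
Component: {Zed, Mia, Quy}
Component: {Hal, Fay, Viv, Pat, Ola, Yui, Wes}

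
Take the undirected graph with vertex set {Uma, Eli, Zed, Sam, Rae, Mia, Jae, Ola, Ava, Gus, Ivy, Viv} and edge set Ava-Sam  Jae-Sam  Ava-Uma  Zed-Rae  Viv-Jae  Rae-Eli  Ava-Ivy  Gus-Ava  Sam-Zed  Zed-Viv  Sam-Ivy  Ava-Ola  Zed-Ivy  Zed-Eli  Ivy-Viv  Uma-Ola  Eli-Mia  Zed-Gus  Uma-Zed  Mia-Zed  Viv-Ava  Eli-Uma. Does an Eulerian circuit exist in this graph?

Yes

Degrees: Uma:4, Eli:4, Zed:8, Sam:4, Rae:2, Mia:2, Jae:2, Ola:2, Ava:6, Gus:2, Ivy:4, Viv:4
All degrees are even and the non-isolated vertices are connected — an Eulerian circuit exists.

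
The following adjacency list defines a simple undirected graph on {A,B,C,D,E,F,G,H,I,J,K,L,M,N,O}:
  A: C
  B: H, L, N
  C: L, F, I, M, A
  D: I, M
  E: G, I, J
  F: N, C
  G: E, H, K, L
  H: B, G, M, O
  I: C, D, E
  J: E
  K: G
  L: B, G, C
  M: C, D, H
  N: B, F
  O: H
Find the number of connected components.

1

Component: {A, B, C, D, E, F, G, H, I, J, K, L, M, N, O}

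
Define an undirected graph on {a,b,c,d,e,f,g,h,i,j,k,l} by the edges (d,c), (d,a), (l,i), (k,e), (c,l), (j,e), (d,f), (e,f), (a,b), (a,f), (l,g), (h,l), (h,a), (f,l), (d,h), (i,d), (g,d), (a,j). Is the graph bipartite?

d-a-f-d is an odd cycle (length 3), and a bipartite graph can contain only even cycles.

No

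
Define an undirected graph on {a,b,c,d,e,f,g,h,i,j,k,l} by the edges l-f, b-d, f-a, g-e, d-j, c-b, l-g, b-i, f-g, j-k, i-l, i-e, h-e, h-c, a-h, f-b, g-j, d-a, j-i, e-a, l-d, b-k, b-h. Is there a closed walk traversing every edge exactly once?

Yes

Degrees: a:4, b:6, c:2, d:4, e:4, f:4, g:4, h:4, i:4, j:4, k:2, l:4
Every vertex has even degree and the edges form a single connected piece, so an Eulerian circuit exists.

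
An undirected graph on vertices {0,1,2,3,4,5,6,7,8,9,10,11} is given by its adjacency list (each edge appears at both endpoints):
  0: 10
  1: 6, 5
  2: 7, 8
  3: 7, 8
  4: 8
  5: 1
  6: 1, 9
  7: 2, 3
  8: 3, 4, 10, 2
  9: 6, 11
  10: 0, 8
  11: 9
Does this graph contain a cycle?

Yes

The graph has 12 vertices, 11 edges, and 2 connected components.
One cycle is 8-3-7-2-8.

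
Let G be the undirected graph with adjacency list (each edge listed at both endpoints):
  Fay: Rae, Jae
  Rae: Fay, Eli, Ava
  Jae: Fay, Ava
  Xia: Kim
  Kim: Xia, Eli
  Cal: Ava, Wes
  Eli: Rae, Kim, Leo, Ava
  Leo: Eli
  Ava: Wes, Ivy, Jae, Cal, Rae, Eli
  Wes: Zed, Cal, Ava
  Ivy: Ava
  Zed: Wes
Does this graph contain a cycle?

Yes

|V| = 12, |E| = 14, number of components = 1.
Since 14 > 12 - 1, a cycle must exist; for instance Rae-Eli-Ava-Rae.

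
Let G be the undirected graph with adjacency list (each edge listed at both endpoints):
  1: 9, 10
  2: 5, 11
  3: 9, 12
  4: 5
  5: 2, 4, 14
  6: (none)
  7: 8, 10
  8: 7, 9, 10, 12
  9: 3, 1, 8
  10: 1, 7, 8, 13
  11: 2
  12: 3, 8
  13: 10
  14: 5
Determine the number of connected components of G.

3

Component: {6}
Component: {2, 4, 5, 11, 14}
Component: {1, 3, 7, 8, 9, 10, 12, 13}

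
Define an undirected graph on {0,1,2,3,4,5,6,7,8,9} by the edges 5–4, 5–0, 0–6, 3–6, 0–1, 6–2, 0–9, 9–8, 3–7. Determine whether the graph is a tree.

Yes

The graph has 10 vertices and 9 edges.
Connected and |E| = |V| - 1, which characterizes a tree.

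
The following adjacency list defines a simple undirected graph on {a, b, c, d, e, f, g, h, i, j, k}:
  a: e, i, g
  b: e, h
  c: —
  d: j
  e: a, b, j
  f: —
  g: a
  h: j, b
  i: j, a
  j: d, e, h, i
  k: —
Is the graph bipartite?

Yes

Color {c, d, e, f, g, h, i, k} black and {a, b, j} white. No edge joins two same-colored vertices, so the graph is bipartite.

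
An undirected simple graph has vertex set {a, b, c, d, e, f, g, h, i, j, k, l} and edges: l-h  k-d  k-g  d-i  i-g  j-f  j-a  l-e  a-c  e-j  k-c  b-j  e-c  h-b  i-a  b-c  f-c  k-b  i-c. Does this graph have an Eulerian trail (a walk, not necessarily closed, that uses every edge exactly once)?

Yes

Degrees: a:3, b:4, c:6, d:2, e:3, f:2, g:2, h:2, i:4, j:4, k:4, l:2
Odd-degree vertices: a, e (2 total).
With 2 odd-degree vertices and all edges in one connected piece, an Eulerian trail exists (from a to e).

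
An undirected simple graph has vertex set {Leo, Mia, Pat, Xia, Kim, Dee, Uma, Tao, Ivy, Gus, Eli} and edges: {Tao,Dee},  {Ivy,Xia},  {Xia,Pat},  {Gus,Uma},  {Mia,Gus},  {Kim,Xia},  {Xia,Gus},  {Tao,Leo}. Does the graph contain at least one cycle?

No

The graph has 11 vertices, 8 edges, and 3 connected components.
Since 8 = 11 - 3, the graph is a forest and contains no cycle.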